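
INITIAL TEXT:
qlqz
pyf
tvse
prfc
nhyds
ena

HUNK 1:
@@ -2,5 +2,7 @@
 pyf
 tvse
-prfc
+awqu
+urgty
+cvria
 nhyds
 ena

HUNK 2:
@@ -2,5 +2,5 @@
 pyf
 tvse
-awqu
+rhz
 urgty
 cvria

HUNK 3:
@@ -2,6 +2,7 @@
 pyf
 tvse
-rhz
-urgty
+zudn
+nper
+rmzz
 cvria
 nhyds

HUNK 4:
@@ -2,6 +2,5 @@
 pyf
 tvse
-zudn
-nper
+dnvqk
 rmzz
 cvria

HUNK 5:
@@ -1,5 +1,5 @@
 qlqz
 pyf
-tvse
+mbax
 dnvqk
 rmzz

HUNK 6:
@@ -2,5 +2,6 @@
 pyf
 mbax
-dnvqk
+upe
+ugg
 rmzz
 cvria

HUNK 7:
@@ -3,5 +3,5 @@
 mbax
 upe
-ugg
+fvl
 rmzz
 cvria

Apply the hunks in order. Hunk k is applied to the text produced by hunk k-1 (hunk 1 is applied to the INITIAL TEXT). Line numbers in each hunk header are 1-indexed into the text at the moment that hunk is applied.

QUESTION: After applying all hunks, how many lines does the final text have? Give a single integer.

Answer: 9

Derivation:
Hunk 1: at line 2 remove [prfc] add [awqu,urgty,cvria] -> 8 lines: qlqz pyf tvse awqu urgty cvria nhyds ena
Hunk 2: at line 2 remove [awqu] add [rhz] -> 8 lines: qlqz pyf tvse rhz urgty cvria nhyds ena
Hunk 3: at line 2 remove [rhz,urgty] add [zudn,nper,rmzz] -> 9 lines: qlqz pyf tvse zudn nper rmzz cvria nhyds ena
Hunk 4: at line 2 remove [zudn,nper] add [dnvqk] -> 8 lines: qlqz pyf tvse dnvqk rmzz cvria nhyds ena
Hunk 5: at line 1 remove [tvse] add [mbax] -> 8 lines: qlqz pyf mbax dnvqk rmzz cvria nhyds ena
Hunk 6: at line 2 remove [dnvqk] add [upe,ugg] -> 9 lines: qlqz pyf mbax upe ugg rmzz cvria nhyds ena
Hunk 7: at line 3 remove [ugg] add [fvl] -> 9 lines: qlqz pyf mbax upe fvl rmzz cvria nhyds ena
Final line count: 9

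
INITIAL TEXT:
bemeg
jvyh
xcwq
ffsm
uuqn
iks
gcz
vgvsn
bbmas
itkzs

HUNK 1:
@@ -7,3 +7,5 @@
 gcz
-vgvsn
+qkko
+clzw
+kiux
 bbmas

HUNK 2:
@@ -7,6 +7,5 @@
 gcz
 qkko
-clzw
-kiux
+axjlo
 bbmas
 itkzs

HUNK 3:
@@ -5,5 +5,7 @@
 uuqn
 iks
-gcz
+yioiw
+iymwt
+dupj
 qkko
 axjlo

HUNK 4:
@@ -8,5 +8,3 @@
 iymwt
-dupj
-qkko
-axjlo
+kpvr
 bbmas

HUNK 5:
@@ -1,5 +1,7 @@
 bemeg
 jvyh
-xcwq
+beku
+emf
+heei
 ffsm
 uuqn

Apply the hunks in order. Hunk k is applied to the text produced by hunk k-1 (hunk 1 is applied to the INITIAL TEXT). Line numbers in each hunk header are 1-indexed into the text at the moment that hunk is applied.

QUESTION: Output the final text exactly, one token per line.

Hunk 1: at line 7 remove [vgvsn] add [qkko,clzw,kiux] -> 12 lines: bemeg jvyh xcwq ffsm uuqn iks gcz qkko clzw kiux bbmas itkzs
Hunk 2: at line 7 remove [clzw,kiux] add [axjlo] -> 11 lines: bemeg jvyh xcwq ffsm uuqn iks gcz qkko axjlo bbmas itkzs
Hunk 3: at line 5 remove [gcz] add [yioiw,iymwt,dupj] -> 13 lines: bemeg jvyh xcwq ffsm uuqn iks yioiw iymwt dupj qkko axjlo bbmas itkzs
Hunk 4: at line 8 remove [dupj,qkko,axjlo] add [kpvr] -> 11 lines: bemeg jvyh xcwq ffsm uuqn iks yioiw iymwt kpvr bbmas itkzs
Hunk 5: at line 1 remove [xcwq] add [beku,emf,heei] -> 13 lines: bemeg jvyh beku emf heei ffsm uuqn iks yioiw iymwt kpvr bbmas itkzs

Answer: bemeg
jvyh
beku
emf
heei
ffsm
uuqn
iks
yioiw
iymwt
kpvr
bbmas
itkzs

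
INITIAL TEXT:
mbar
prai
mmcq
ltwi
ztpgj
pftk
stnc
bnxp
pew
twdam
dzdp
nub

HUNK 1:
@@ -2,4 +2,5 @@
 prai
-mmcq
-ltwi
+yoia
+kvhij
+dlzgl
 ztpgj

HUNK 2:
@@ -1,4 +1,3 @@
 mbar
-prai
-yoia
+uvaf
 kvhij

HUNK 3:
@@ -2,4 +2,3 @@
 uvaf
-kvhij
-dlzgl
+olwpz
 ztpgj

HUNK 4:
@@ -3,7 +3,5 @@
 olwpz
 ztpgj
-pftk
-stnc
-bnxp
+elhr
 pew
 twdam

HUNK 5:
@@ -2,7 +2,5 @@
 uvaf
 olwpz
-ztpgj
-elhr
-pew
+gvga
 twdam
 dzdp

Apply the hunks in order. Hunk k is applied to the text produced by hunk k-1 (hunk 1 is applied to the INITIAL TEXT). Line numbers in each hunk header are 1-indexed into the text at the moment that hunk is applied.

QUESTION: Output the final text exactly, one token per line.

Hunk 1: at line 2 remove [mmcq,ltwi] add [yoia,kvhij,dlzgl] -> 13 lines: mbar prai yoia kvhij dlzgl ztpgj pftk stnc bnxp pew twdam dzdp nub
Hunk 2: at line 1 remove [prai,yoia] add [uvaf] -> 12 lines: mbar uvaf kvhij dlzgl ztpgj pftk stnc bnxp pew twdam dzdp nub
Hunk 3: at line 2 remove [kvhij,dlzgl] add [olwpz] -> 11 lines: mbar uvaf olwpz ztpgj pftk stnc bnxp pew twdam dzdp nub
Hunk 4: at line 3 remove [pftk,stnc,bnxp] add [elhr] -> 9 lines: mbar uvaf olwpz ztpgj elhr pew twdam dzdp nub
Hunk 5: at line 2 remove [ztpgj,elhr,pew] add [gvga] -> 7 lines: mbar uvaf olwpz gvga twdam dzdp nub

Answer: mbar
uvaf
olwpz
gvga
twdam
dzdp
nub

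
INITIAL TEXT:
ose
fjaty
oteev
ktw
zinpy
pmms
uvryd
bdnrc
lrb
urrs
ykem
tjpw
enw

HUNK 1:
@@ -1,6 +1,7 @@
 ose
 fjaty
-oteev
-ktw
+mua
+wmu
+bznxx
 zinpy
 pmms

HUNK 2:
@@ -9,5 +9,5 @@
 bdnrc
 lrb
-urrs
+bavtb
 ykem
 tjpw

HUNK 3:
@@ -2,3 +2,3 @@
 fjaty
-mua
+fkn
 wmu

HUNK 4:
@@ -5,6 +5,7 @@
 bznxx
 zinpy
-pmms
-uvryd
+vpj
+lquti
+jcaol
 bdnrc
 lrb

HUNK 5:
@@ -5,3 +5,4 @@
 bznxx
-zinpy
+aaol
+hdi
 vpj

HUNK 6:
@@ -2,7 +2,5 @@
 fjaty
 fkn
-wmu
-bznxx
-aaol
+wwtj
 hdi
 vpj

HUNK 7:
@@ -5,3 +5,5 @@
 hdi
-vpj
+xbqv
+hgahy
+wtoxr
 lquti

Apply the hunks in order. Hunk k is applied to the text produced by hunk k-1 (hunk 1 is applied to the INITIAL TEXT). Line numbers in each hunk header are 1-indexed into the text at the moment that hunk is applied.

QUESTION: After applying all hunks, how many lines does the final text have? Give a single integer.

Answer: 16

Derivation:
Hunk 1: at line 1 remove [oteev,ktw] add [mua,wmu,bznxx] -> 14 lines: ose fjaty mua wmu bznxx zinpy pmms uvryd bdnrc lrb urrs ykem tjpw enw
Hunk 2: at line 9 remove [urrs] add [bavtb] -> 14 lines: ose fjaty mua wmu bznxx zinpy pmms uvryd bdnrc lrb bavtb ykem tjpw enw
Hunk 3: at line 2 remove [mua] add [fkn] -> 14 lines: ose fjaty fkn wmu bznxx zinpy pmms uvryd bdnrc lrb bavtb ykem tjpw enw
Hunk 4: at line 5 remove [pmms,uvryd] add [vpj,lquti,jcaol] -> 15 lines: ose fjaty fkn wmu bznxx zinpy vpj lquti jcaol bdnrc lrb bavtb ykem tjpw enw
Hunk 5: at line 5 remove [zinpy] add [aaol,hdi] -> 16 lines: ose fjaty fkn wmu bznxx aaol hdi vpj lquti jcaol bdnrc lrb bavtb ykem tjpw enw
Hunk 6: at line 2 remove [wmu,bznxx,aaol] add [wwtj] -> 14 lines: ose fjaty fkn wwtj hdi vpj lquti jcaol bdnrc lrb bavtb ykem tjpw enw
Hunk 7: at line 5 remove [vpj] add [xbqv,hgahy,wtoxr] -> 16 lines: ose fjaty fkn wwtj hdi xbqv hgahy wtoxr lquti jcaol bdnrc lrb bavtb ykem tjpw enw
Final line count: 16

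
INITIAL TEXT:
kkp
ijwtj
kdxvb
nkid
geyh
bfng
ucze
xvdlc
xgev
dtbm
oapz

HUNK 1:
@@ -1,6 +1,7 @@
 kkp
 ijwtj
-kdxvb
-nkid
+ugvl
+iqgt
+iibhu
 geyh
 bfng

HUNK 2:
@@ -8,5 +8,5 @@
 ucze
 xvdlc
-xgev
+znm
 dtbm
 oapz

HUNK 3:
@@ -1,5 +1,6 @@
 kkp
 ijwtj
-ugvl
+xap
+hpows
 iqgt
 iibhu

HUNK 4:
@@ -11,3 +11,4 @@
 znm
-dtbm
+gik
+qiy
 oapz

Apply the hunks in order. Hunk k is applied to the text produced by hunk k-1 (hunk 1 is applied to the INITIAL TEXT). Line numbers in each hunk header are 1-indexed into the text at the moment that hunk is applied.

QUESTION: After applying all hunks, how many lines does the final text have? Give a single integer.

Hunk 1: at line 1 remove [kdxvb,nkid] add [ugvl,iqgt,iibhu] -> 12 lines: kkp ijwtj ugvl iqgt iibhu geyh bfng ucze xvdlc xgev dtbm oapz
Hunk 2: at line 8 remove [xgev] add [znm] -> 12 lines: kkp ijwtj ugvl iqgt iibhu geyh bfng ucze xvdlc znm dtbm oapz
Hunk 3: at line 1 remove [ugvl] add [xap,hpows] -> 13 lines: kkp ijwtj xap hpows iqgt iibhu geyh bfng ucze xvdlc znm dtbm oapz
Hunk 4: at line 11 remove [dtbm] add [gik,qiy] -> 14 lines: kkp ijwtj xap hpows iqgt iibhu geyh bfng ucze xvdlc znm gik qiy oapz
Final line count: 14

Answer: 14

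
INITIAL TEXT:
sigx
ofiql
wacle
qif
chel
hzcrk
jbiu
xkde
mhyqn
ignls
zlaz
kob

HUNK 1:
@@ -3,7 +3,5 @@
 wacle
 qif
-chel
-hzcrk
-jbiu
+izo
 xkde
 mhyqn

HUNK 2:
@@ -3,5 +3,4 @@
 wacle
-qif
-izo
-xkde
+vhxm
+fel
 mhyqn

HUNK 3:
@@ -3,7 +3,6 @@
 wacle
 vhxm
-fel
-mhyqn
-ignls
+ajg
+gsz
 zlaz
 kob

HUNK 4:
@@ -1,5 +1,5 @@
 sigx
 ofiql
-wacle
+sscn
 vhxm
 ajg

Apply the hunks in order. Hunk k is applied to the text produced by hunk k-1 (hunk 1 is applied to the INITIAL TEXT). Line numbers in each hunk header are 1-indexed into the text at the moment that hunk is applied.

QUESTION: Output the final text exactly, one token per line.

Answer: sigx
ofiql
sscn
vhxm
ajg
gsz
zlaz
kob

Derivation:
Hunk 1: at line 3 remove [chel,hzcrk,jbiu] add [izo] -> 10 lines: sigx ofiql wacle qif izo xkde mhyqn ignls zlaz kob
Hunk 2: at line 3 remove [qif,izo,xkde] add [vhxm,fel] -> 9 lines: sigx ofiql wacle vhxm fel mhyqn ignls zlaz kob
Hunk 3: at line 3 remove [fel,mhyqn,ignls] add [ajg,gsz] -> 8 lines: sigx ofiql wacle vhxm ajg gsz zlaz kob
Hunk 4: at line 1 remove [wacle] add [sscn] -> 8 lines: sigx ofiql sscn vhxm ajg gsz zlaz kob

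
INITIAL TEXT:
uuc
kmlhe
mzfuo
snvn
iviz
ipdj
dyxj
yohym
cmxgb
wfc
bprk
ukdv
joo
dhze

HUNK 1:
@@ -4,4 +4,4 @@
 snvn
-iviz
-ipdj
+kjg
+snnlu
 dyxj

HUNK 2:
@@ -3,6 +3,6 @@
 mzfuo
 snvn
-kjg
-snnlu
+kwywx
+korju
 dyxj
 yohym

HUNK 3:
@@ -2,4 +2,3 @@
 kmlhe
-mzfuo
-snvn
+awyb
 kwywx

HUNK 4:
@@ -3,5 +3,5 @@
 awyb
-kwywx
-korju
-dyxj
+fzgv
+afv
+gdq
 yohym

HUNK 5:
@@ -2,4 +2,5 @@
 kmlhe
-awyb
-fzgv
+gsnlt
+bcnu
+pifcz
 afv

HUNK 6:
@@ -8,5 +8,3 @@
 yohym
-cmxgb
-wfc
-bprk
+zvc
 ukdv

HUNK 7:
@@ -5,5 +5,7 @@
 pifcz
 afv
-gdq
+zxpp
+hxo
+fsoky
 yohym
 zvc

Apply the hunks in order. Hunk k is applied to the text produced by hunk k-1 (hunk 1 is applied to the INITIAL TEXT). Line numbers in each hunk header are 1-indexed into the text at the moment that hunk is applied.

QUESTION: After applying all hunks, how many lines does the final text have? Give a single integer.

Hunk 1: at line 4 remove [iviz,ipdj] add [kjg,snnlu] -> 14 lines: uuc kmlhe mzfuo snvn kjg snnlu dyxj yohym cmxgb wfc bprk ukdv joo dhze
Hunk 2: at line 3 remove [kjg,snnlu] add [kwywx,korju] -> 14 lines: uuc kmlhe mzfuo snvn kwywx korju dyxj yohym cmxgb wfc bprk ukdv joo dhze
Hunk 3: at line 2 remove [mzfuo,snvn] add [awyb] -> 13 lines: uuc kmlhe awyb kwywx korju dyxj yohym cmxgb wfc bprk ukdv joo dhze
Hunk 4: at line 3 remove [kwywx,korju,dyxj] add [fzgv,afv,gdq] -> 13 lines: uuc kmlhe awyb fzgv afv gdq yohym cmxgb wfc bprk ukdv joo dhze
Hunk 5: at line 2 remove [awyb,fzgv] add [gsnlt,bcnu,pifcz] -> 14 lines: uuc kmlhe gsnlt bcnu pifcz afv gdq yohym cmxgb wfc bprk ukdv joo dhze
Hunk 6: at line 8 remove [cmxgb,wfc,bprk] add [zvc] -> 12 lines: uuc kmlhe gsnlt bcnu pifcz afv gdq yohym zvc ukdv joo dhze
Hunk 7: at line 5 remove [gdq] add [zxpp,hxo,fsoky] -> 14 lines: uuc kmlhe gsnlt bcnu pifcz afv zxpp hxo fsoky yohym zvc ukdv joo dhze
Final line count: 14

Answer: 14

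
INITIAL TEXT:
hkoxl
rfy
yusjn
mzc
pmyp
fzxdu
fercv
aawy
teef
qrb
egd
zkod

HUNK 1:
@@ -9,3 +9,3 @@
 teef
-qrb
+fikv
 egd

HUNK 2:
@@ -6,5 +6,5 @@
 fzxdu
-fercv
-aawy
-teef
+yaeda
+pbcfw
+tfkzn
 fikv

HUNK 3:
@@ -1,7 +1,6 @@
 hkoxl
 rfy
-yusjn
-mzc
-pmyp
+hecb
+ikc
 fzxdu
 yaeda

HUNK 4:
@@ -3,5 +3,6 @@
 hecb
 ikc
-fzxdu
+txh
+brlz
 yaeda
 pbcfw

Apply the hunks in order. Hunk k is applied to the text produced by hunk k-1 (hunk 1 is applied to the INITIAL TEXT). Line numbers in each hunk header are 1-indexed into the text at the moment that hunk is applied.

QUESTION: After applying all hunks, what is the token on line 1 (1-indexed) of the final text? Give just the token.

Hunk 1: at line 9 remove [qrb] add [fikv] -> 12 lines: hkoxl rfy yusjn mzc pmyp fzxdu fercv aawy teef fikv egd zkod
Hunk 2: at line 6 remove [fercv,aawy,teef] add [yaeda,pbcfw,tfkzn] -> 12 lines: hkoxl rfy yusjn mzc pmyp fzxdu yaeda pbcfw tfkzn fikv egd zkod
Hunk 3: at line 1 remove [yusjn,mzc,pmyp] add [hecb,ikc] -> 11 lines: hkoxl rfy hecb ikc fzxdu yaeda pbcfw tfkzn fikv egd zkod
Hunk 4: at line 3 remove [fzxdu] add [txh,brlz] -> 12 lines: hkoxl rfy hecb ikc txh brlz yaeda pbcfw tfkzn fikv egd zkod
Final line 1: hkoxl

Answer: hkoxl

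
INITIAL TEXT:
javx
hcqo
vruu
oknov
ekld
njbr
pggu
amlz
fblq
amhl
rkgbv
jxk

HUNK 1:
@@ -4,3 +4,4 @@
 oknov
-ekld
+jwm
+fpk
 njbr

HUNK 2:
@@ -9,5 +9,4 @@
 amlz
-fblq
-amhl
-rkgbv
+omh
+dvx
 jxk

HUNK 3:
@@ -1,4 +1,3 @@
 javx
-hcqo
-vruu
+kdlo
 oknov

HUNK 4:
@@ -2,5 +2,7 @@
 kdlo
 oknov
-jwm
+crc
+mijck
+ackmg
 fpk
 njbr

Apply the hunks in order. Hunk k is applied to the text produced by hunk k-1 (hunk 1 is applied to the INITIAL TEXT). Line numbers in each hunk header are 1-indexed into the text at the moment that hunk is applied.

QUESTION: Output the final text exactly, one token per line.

Hunk 1: at line 4 remove [ekld] add [jwm,fpk] -> 13 lines: javx hcqo vruu oknov jwm fpk njbr pggu amlz fblq amhl rkgbv jxk
Hunk 2: at line 9 remove [fblq,amhl,rkgbv] add [omh,dvx] -> 12 lines: javx hcqo vruu oknov jwm fpk njbr pggu amlz omh dvx jxk
Hunk 3: at line 1 remove [hcqo,vruu] add [kdlo] -> 11 lines: javx kdlo oknov jwm fpk njbr pggu amlz omh dvx jxk
Hunk 4: at line 2 remove [jwm] add [crc,mijck,ackmg] -> 13 lines: javx kdlo oknov crc mijck ackmg fpk njbr pggu amlz omh dvx jxk

Answer: javx
kdlo
oknov
crc
mijck
ackmg
fpk
njbr
pggu
amlz
omh
dvx
jxk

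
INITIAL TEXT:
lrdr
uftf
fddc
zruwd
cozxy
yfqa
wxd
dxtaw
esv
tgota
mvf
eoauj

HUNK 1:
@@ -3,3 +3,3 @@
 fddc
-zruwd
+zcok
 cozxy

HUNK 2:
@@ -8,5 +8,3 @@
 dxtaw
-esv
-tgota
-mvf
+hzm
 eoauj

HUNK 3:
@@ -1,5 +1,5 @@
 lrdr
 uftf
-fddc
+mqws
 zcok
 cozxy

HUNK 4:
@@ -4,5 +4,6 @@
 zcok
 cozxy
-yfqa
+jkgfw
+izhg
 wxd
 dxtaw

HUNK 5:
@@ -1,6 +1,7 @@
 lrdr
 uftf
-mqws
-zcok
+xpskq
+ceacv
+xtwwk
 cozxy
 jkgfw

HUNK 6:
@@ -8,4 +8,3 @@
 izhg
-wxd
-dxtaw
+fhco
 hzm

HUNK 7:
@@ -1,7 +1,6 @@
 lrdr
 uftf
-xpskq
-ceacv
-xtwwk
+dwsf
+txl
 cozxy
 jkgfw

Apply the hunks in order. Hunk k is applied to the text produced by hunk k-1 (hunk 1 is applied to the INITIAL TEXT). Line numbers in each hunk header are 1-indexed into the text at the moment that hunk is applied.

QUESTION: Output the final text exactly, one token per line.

Answer: lrdr
uftf
dwsf
txl
cozxy
jkgfw
izhg
fhco
hzm
eoauj

Derivation:
Hunk 1: at line 3 remove [zruwd] add [zcok] -> 12 lines: lrdr uftf fddc zcok cozxy yfqa wxd dxtaw esv tgota mvf eoauj
Hunk 2: at line 8 remove [esv,tgota,mvf] add [hzm] -> 10 lines: lrdr uftf fddc zcok cozxy yfqa wxd dxtaw hzm eoauj
Hunk 3: at line 1 remove [fddc] add [mqws] -> 10 lines: lrdr uftf mqws zcok cozxy yfqa wxd dxtaw hzm eoauj
Hunk 4: at line 4 remove [yfqa] add [jkgfw,izhg] -> 11 lines: lrdr uftf mqws zcok cozxy jkgfw izhg wxd dxtaw hzm eoauj
Hunk 5: at line 1 remove [mqws,zcok] add [xpskq,ceacv,xtwwk] -> 12 lines: lrdr uftf xpskq ceacv xtwwk cozxy jkgfw izhg wxd dxtaw hzm eoauj
Hunk 6: at line 8 remove [wxd,dxtaw] add [fhco] -> 11 lines: lrdr uftf xpskq ceacv xtwwk cozxy jkgfw izhg fhco hzm eoauj
Hunk 7: at line 1 remove [xpskq,ceacv,xtwwk] add [dwsf,txl] -> 10 lines: lrdr uftf dwsf txl cozxy jkgfw izhg fhco hzm eoauj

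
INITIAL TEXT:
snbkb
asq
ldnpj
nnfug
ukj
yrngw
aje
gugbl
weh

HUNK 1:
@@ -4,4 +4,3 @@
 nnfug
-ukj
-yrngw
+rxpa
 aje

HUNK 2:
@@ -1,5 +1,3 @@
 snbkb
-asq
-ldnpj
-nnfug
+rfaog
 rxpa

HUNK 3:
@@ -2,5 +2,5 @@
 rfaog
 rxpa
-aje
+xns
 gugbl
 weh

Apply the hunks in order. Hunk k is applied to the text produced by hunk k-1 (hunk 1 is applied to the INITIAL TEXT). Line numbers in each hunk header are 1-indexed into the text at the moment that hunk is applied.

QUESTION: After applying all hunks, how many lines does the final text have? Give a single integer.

Hunk 1: at line 4 remove [ukj,yrngw] add [rxpa] -> 8 lines: snbkb asq ldnpj nnfug rxpa aje gugbl weh
Hunk 2: at line 1 remove [asq,ldnpj,nnfug] add [rfaog] -> 6 lines: snbkb rfaog rxpa aje gugbl weh
Hunk 3: at line 2 remove [aje] add [xns] -> 6 lines: snbkb rfaog rxpa xns gugbl weh
Final line count: 6

Answer: 6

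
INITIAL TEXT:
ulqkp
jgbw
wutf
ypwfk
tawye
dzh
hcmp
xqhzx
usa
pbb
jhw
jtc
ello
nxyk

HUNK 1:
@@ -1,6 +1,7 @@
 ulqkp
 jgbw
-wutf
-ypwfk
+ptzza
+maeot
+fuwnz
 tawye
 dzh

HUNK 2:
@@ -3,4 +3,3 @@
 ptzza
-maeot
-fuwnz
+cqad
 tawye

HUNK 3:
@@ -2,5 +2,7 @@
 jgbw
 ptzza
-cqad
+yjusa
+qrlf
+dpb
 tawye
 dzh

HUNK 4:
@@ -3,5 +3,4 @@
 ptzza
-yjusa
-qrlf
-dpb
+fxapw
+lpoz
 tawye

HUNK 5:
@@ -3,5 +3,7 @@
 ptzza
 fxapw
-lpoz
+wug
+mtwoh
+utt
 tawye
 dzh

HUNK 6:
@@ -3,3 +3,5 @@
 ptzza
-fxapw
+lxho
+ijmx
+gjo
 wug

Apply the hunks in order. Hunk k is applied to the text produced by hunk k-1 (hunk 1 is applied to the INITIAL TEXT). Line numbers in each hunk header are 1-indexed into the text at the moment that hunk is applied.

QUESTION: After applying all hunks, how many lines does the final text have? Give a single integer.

Answer: 19

Derivation:
Hunk 1: at line 1 remove [wutf,ypwfk] add [ptzza,maeot,fuwnz] -> 15 lines: ulqkp jgbw ptzza maeot fuwnz tawye dzh hcmp xqhzx usa pbb jhw jtc ello nxyk
Hunk 2: at line 3 remove [maeot,fuwnz] add [cqad] -> 14 lines: ulqkp jgbw ptzza cqad tawye dzh hcmp xqhzx usa pbb jhw jtc ello nxyk
Hunk 3: at line 2 remove [cqad] add [yjusa,qrlf,dpb] -> 16 lines: ulqkp jgbw ptzza yjusa qrlf dpb tawye dzh hcmp xqhzx usa pbb jhw jtc ello nxyk
Hunk 4: at line 3 remove [yjusa,qrlf,dpb] add [fxapw,lpoz] -> 15 lines: ulqkp jgbw ptzza fxapw lpoz tawye dzh hcmp xqhzx usa pbb jhw jtc ello nxyk
Hunk 5: at line 3 remove [lpoz] add [wug,mtwoh,utt] -> 17 lines: ulqkp jgbw ptzza fxapw wug mtwoh utt tawye dzh hcmp xqhzx usa pbb jhw jtc ello nxyk
Hunk 6: at line 3 remove [fxapw] add [lxho,ijmx,gjo] -> 19 lines: ulqkp jgbw ptzza lxho ijmx gjo wug mtwoh utt tawye dzh hcmp xqhzx usa pbb jhw jtc ello nxyk
Final line count: 19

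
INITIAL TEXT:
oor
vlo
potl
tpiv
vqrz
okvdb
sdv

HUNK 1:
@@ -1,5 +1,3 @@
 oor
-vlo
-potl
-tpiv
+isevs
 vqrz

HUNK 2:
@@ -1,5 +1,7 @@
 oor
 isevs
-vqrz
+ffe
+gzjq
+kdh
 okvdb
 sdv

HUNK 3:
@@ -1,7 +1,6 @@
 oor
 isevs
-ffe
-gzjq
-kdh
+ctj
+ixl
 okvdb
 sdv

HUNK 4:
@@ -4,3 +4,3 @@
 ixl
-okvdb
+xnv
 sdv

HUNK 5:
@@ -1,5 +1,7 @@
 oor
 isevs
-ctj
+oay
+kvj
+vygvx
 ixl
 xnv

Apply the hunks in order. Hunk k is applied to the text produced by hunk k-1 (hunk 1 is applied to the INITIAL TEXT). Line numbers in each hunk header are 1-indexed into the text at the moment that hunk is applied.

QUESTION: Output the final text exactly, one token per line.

Hunk 1: at line 1 remove [vlo,potl,tpiv] add [isevs] -> 5 lines: oor isevs vqrz okvdb sdv
Hunk 2: at line 1 remove [vqrz] add [ffe,gzjq,kdh] -> 7 lines: oor isevs ffe gzjq kdh okvdb sdv
Hunk 3: at line 1 remove [ffe,gzjq,kdh] add [ctj,ixl] -> 6 lines: oor isevs ctj ixl okvdb sdv
Hunk 4: at line 4 remove [okvdb] add [xnv] -> 6 lines: oor isevs ctj ixl xnv sdv
Hunk 5: at line 1 remove [ctj] add [oay,kvj,vygvx] -> 8 lines: oor isevs oay kvj vygvx ixl xnv sdv

Answer: oor
isevs
oay
kvj
vygvx
ixl
xnv
sdv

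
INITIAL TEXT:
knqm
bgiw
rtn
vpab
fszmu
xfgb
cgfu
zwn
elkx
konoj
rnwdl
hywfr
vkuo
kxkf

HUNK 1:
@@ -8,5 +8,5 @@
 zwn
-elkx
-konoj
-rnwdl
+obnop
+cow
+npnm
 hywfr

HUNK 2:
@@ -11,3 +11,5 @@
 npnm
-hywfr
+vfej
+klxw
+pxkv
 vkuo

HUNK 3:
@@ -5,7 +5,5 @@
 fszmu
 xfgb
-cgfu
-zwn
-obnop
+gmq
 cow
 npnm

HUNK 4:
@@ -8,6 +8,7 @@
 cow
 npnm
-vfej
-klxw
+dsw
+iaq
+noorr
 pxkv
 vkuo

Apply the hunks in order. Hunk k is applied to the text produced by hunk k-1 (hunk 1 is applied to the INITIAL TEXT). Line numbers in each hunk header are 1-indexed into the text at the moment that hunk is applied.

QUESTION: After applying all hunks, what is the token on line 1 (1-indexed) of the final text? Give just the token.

Answer: knqm

Derivation:
Hunk 1: at line 8 remove [elkx,konoj,rnwdl] add [obnop,cow,npnm] -> 14 lines: knqm bgiw rtn vpab fszmu xfgb cgfu zwn obnop cow npnm hywfr vkuo kxkf
Hunk 2: at line 11 remove [hywfr] add [vfej,klxw,pxkv] -> 16 lines: knqm bgiw rtn vpab fszmu xfgb cgfu zwn obnop cow npnm vfej klxw pxkv vkuo kxkf
Hunk 3: at line 5 remove [cgfu,zwn,obnop] add [gmq] -> 14 lines: knqm bgiw rtn vpab fszmu xfgb gmq cow npnm vfej klxw pxkv vkuo kxkf
Hunk 4: at line 8 remove [vfej,klxw] add [dsw,iaq,noorr] -> 15 lines: knqm bgiw rtn vpab fszmu xfgb gmq cow npnm dsw iaq noorr pxkv vkuo kxkf
Final line 1: knqm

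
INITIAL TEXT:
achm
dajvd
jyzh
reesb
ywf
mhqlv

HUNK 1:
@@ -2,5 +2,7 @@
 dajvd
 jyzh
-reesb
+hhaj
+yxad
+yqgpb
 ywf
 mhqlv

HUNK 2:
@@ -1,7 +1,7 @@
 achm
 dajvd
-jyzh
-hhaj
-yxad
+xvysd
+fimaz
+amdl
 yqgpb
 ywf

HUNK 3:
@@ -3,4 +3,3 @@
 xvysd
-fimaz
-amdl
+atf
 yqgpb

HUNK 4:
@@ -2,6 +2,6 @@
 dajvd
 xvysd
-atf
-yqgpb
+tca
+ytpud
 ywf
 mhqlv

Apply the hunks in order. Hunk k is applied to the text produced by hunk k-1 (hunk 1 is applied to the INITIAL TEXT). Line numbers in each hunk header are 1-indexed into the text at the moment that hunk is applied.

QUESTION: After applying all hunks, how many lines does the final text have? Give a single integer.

Answer: 7

Derivation:
Hunk 1: at line 2 remove [reesb] add [hhaj,yxad,yqgpb] -> 8 lines: achm dajvd jyzh hhaj yxad yqgpb ywf mhqlv
Hunk 2: at line 1 remove [jyzh,hhaj,yxad] add [xvysd,fimaz,amdl] -> 8 lines: achm dajvd xvysd fimaz amdl yqgpb ywf mhqlv
Hunk 3: at line 3 remove [fimaz,amdl] add [atf] -> 7 lines: achm dajvd xvysd atf yqgpb ywf mhqlv
Hunk 4: at line 2 remove [atf,yqgpb] add [tca,ytpud] -> 7 lines: achm dajvd xvysd tca ytpud ywf mhqlv
Final line count: 7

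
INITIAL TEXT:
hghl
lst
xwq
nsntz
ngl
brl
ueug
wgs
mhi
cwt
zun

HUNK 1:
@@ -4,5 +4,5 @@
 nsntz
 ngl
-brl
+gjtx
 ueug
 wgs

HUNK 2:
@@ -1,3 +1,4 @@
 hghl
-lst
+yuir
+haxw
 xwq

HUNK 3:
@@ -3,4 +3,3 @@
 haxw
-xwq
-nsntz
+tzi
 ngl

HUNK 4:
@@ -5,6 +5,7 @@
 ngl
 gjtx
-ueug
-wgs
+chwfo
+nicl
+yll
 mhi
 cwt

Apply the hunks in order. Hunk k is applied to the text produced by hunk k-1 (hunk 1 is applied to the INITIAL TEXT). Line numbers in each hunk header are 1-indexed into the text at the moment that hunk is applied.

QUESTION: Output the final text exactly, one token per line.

Hunk 1: at line 4 remove [brl] add [gjtx] -> 11 lines: hghl lst xwq nsntz ngl gjtx ueug wgs mhi cwt zun
Hunk 2: at line 1 remove [lst] add [yuir,haxw] -> 12 lines: hghl yuir haxw xwq nsntz ngl gjtx ueug wgs mhi cwt zun
Hunk 3: at line 3 remove [xwq,nsntz] add [tzi] -> 11 lines: hghl yuir haxw tzi ngl gjtx ueug wgs mhi cwt zun
Hunk 4: at line 5 remove [ueug,wgs] add [chwfo,nicl,yll] -> 12 lines: hghl yuir haxw tzi ngl gjtx chwfo nicl yll mhi cwt zun

Answer: hghl
yuir
haxw
tzi
ngl
gjtx
chwfo
nicl
yll
mhi
cwt
zun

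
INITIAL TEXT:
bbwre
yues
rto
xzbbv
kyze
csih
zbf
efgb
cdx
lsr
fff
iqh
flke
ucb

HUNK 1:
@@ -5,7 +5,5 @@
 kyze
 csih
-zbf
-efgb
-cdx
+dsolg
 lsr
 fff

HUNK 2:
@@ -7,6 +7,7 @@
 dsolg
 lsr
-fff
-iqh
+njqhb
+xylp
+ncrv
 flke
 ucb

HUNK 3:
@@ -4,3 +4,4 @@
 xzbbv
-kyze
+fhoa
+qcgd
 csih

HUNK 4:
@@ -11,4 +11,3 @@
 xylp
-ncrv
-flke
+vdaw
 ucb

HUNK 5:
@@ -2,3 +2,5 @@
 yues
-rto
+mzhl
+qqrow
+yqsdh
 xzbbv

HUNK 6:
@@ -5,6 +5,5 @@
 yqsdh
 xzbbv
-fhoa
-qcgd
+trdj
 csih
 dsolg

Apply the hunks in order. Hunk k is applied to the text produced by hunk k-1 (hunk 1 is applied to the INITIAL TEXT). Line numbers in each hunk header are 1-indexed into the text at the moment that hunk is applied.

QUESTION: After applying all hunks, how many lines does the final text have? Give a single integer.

Hunk 1: at line 5 remove [zbf,efgb,cdx] add [dsolg] -> 12 lines: bbwre yues rto xzbbv kyze csih dsolg lsr fff iqh flke ucb
Hunk 2: at line 7 remove [fff,iqh] add [njqhb,xylp,ncrv] -> 13 lines: bbwre yues rto xzbbv kyze csih dsolg lsr njqhb xylp ncrv flke ucb
Hunk 3: at line 4 remove [kyze] add [fhoa,qcgd] -> 14 lines: bbwre yues rto xzbbv fhoa qcgd csih dsolg lsr njqhb xylp ncrv flke ucb
Hunk 4: at line 11 remove [ncrv,flke] add [vdaw] -> 13 lines: bbwre yues rto xzbbv fhoa qcgd csih dsolg lsr njqhb xylp vdaw ucb
Hunk 5: at line 2 remove [rto] add [mzhl,qqrow,yqsdh] -> 15 lines: bbwre yues mzhl qqrow yqsdh xzbbv fhoa qcgd csih dsolg lsr njqhb xylp vdaw ucb
Hunk 6: at line 5 remove [fhoa,qcgd] add [trdj] -> 14 lines: bbwre yues mzhl qqrow yqsdh xzbbv trdj csih dsolg lsr njqhb xylp vdaw ucb
Final line count: 14

Answer: 14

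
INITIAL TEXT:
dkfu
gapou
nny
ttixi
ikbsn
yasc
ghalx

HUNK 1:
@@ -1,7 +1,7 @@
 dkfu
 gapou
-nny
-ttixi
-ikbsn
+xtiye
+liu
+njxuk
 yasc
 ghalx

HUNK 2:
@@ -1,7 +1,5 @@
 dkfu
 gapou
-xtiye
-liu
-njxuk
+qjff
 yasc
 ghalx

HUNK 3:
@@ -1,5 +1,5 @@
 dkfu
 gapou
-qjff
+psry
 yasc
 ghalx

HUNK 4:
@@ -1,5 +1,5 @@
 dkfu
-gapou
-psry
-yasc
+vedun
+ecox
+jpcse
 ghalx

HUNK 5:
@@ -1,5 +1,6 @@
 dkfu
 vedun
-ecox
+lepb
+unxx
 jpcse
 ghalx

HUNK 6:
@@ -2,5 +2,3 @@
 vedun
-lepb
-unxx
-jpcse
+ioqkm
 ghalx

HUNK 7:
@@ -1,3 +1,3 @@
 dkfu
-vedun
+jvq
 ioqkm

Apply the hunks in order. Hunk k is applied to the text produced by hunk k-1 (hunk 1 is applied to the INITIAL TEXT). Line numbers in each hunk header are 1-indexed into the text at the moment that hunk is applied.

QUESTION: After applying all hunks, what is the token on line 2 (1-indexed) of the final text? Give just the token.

Answer: jvq

Derivation:
Hunk 1: at line 1 remove [nny,ttixi,ikbsn] add [xtiye,liu,njxuk] -> 7 lines: dkfu gapou xtiye liu njxuk yasc ghalx
Hunk 2: at line 1 remove [xtiye,liu,njxuk] add [qjff] -> 5 lines: dkfu gapou qjff yasc ghalx
Hunk 3: at line 1 remove [qjff] add [psry] -> 5 lines: dkfu gapou psry yasc ghalx
Hunk 4: at line 1 remove [gapou,psry,yasc] add [vedun,ecox,jpcse] -> 5 lines: dkfu vedun ecox jpcse ghalx
Hunk 5: at line 1 remove [ecox] add [lepb,unxx] -> 6 lines: dkfu vedun lepb unxx jpcse ghalx
Hunk 6: at line 2 remove [lepb,unxx,jpcse] add [ioqkm] -> 4 lines: dkfu vedun ioqkm ghalx
Hunk 7: at line 1 remove [vedun] add [jvq] -> 4 lines: dkfu jvq ioqkm ghalx
Final line 2: jvq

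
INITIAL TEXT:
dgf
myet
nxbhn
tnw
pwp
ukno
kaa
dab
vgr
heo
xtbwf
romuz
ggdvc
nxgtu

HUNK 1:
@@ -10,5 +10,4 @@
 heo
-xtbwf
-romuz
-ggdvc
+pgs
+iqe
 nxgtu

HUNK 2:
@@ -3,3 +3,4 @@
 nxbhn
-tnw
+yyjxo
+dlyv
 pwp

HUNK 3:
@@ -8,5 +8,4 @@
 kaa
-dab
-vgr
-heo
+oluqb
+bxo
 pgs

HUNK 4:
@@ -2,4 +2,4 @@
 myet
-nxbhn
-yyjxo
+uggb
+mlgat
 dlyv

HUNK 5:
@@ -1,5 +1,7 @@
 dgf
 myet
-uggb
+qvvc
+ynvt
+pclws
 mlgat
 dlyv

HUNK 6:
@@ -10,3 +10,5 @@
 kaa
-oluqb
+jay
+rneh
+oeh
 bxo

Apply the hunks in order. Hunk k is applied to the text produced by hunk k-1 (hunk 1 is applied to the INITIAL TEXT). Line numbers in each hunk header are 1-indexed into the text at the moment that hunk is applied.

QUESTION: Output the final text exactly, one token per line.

Answer: dgf
myet
qvvc
ynvt
pclws
mlgat
dlyv
pwp
ukno
kaa
jay
rneh
oeh
bxo
pgs
iqe
nxgtu

Derivation:
Hunk 1: at line 10 remove [xtbwf,romuz,ggdvc] add [pgs,iqe] -> 13 lines: dgf myet nxbhn tnw pwp ukno kaa dab vgr heo pgs iqe nxgtu
Hunk 2: at line 3 remove [tnw] add [yyjxo,dlyv] -> 14 lines: dgf myet nxbhn yyjxo dlyv pwp ukno kaa dab vgr heo pgs iqe nxgtu
Hunk 3: at line 8 remove [dab,vgr,heo] add [oluqb,bxo] -> 13 lines: dgf myet nxbhn yyjxo dlyv pwp ukno kaa oluqb bxo pgs iqe nxgtu
Hunk 4: at line 2 remove [nxbhn,yyjxo] add [uggb,mlgat] -> 13 lines: dgf myet uggb mlgat dlyv pwp ukno kaa oluqb bxo pgs iqe nxgtu
Hunk 5: at line 1 remove [uggb] add [qvvc,ynvt,pclws] -> 15 lines: dgf myet qvvc ynvt pclws mlgat dlyv pwp ukno kaa oluqb bxo pgs iqe nxgtu
Hunk 6: at line 10 remove [oluqb] add [jay,rneh,oeh] -> 17 lines: dgf myet qvvc ynvt pclws mlgat dlyv pwp ukno kaa jay rneh oeh bxo pgs iqe nxgtu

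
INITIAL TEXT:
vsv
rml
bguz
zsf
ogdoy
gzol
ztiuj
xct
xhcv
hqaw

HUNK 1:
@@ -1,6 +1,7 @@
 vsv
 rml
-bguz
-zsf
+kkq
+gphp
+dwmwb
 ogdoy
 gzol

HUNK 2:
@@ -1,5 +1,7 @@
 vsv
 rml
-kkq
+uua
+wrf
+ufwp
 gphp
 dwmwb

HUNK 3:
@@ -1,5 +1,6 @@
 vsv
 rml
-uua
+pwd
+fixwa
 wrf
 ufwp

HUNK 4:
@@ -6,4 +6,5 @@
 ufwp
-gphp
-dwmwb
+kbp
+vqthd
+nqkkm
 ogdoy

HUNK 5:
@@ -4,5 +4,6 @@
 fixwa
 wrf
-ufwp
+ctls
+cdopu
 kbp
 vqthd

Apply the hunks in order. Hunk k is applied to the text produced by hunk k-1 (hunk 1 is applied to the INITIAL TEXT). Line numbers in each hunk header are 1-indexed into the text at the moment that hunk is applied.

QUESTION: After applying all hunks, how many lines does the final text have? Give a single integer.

Answer: 16

Derivation:
Hunk 1: at line 1 remove [bguz,zsf] add [kkq,gphp,dwmwb] -> 11 lines: vsv rml kkq gphp dwmwb ogdoy gzol ztiuj xct xhcv hqaw
Hunk 2: at line 1 remove [kkq] add [uua,wrf,ufwp] -> 13 lines: vsv rml uua wrf ufwp gphp dwmwb ogdoy gzol ztiuj xct xhcv hqaw
Hunk 3: at line 1 remove [uua] add [pwd,fixwa] -> 14 lines: vsv rml pwd fixwa wrf ufwp gphp dwmwb ogdoy gzol ztiuj xct xhcv hqaw
Hunk 4: at line 6 remove [gphp,dwmwb] add [kbp,vqthd,nqkkm] -> 15 lines: vsv rml pwd fixwa wrf ufwp kbp vqthd nqkkm ogdoy gzol ztiuj xct xhcv hqaw
Hunk 5: at line 4 remove [ufwp] add [ctls,cdopu] -> 16 lines: vsv rml pwd fixwa wrf ctls cdopu kbp vqthd nqkkm ogdoy gzol ztiuj xct xhcv hqaw
Final line count: 16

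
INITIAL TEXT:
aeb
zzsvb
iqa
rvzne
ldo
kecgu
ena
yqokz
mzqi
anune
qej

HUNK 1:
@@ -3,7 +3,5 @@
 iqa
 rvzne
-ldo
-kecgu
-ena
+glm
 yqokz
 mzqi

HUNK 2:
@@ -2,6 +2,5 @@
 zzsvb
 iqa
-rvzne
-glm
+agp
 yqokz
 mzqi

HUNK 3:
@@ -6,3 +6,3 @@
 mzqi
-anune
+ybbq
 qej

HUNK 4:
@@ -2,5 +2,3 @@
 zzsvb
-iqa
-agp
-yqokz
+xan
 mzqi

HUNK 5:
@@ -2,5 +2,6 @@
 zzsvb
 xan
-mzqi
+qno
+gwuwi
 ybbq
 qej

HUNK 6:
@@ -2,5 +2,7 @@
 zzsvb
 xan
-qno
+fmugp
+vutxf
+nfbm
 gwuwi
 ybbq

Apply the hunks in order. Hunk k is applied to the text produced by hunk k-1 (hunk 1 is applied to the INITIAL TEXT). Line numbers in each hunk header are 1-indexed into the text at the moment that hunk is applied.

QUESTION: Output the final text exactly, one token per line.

Answer: aeb
zzsvb
xan
fmugp
vutxf
nfbm
gwuwi
ybbq
qej

Derivation:
Hunk 1: at line 3 remove [ldo,kecgu,ena] add [glm] -> 9 lines: aeb zzsvb iqa rvzne glm yqokz mzqi anune qej
Hunk 2: at line 2 remove [rvzne,glm] add [agp] -> 8 lines: aeb zzsvb iqa agp yqokz mzqi anune qej
Hunk 3: at line 6 remove [anune] add [ybbq] -> 8 lines: aeb zzsvb iqa agp yqokz mzqi ybbq qej
Hunk 4: at line 2 remove [iqa,agp,yqokz] add [xan] -> 6 lines: aeb zzsvb xan mzqi ybbq qej
Hunk 5: at line 2 remove [mzqi] add [qno,gwuwi] -> 7 lines: aeb zzsvb xan qno gwuwi ybbq qej
Hunk 6: at line 2 remove [qno] add [fmugp,vutxf,nfbm] -> 9 lines: aeb zzsvb xan fmugp vutxf nfbm gwuwi ybbq qej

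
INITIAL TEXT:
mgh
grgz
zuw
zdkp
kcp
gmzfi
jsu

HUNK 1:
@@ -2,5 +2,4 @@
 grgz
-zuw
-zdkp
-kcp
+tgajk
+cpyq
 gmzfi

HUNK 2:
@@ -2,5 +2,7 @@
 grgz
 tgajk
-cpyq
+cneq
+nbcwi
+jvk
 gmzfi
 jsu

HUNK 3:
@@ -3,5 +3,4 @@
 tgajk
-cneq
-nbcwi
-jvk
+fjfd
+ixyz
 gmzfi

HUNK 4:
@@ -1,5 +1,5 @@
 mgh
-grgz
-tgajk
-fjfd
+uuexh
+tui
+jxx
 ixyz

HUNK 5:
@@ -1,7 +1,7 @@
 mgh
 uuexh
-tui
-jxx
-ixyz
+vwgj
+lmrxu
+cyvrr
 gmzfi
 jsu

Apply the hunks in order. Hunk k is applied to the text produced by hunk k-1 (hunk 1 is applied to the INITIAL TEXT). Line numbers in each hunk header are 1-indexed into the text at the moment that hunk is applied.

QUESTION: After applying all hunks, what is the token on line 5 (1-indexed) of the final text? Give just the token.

Answer: cyvrr

Derivation:
Hunk 1: at line 2 remove [zuw,zdkp,kcp] add [tgajk,cpyq] -> 6 lines: mgh grgz tgajk cpyq gmzfi jsu
Hunk 2: at line 2 remove [cpyq] add [cneq,nbcwi,jvk] -> 8 lines: mgh grgz tgajk cneq nbcwi jvk gmzfi jsu
Hunk 3: at line 3 remove [cneq,nbcwi,jvk] add [fjfd,ixyz] -> 7 lines: mgh grgz tgajk fjfd ixyz gmzfi jsu
Hunk 4: at line 1 remove [grgz,tgajk,fjfd] add [uuexh,tui,jxx] -> 7 lines: mgh uuexh tui jxx ixyz gmzfi jsu
Hunk 5: at line 1 remove [tui,jxx,ixyz] add [vwgj,lmrxu,cyvrr] -> 7 lines: mgh uuexh vwgj lmrxu cyvrr gmzfi jsu
Final line 5: cyvrr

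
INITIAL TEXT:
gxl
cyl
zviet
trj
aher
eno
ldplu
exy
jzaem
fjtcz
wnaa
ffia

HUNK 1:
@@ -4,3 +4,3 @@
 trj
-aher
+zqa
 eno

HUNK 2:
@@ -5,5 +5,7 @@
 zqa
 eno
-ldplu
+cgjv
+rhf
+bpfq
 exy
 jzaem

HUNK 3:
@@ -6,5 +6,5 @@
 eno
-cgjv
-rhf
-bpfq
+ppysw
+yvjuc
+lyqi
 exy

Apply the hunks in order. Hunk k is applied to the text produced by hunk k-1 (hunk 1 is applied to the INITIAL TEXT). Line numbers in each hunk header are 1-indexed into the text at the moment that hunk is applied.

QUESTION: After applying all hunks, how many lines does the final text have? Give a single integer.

Answer: 14

Derivation:
Hunk 1: at line 4 remove [aher] add [zqa] -> 12 lines: gxl cyl zviet trj zqa eno ldplu exy jzaem fjtcz wnaa ffia
Hunk 2: at line 5 remove [ldplu] add [cgjv,rhf,bpfq] -> 14 lines: gxl cyl zviet trj zqa eno cgjv rhf bpfq exy jzaem fjtcz wnaa ffia
Hunk 3: at line 6 remove [cgjv,rhf,bpfq] add [ppysw,yvjuc,lyqi] -> 14 lines: gxl cyl zviet trj zqa eno ppysw yvjuc lyqi exy jzaem fjtcz wnaa ffia
Final line count: 14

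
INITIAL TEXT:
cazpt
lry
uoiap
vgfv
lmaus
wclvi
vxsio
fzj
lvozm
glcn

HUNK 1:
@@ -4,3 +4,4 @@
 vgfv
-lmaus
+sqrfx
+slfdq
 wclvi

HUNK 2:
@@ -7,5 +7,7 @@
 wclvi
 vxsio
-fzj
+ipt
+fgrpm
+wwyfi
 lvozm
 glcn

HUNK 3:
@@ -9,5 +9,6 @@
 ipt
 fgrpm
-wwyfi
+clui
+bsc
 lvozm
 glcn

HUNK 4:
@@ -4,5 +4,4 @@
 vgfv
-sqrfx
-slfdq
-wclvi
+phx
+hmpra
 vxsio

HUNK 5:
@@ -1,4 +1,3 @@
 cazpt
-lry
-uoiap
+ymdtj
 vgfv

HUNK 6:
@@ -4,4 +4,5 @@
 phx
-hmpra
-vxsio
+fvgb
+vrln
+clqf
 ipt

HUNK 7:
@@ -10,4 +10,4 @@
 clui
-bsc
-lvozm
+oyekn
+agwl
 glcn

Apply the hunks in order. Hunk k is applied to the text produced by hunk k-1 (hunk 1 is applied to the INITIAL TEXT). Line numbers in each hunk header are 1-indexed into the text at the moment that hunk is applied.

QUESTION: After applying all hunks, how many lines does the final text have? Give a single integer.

Answer: 13

Derivation:
Hunk 1: at line 4 remove [lmaus] add [sqrfx,slfdq] -> 11 lines: cazpt lry uoiap vgfv sqrfx slfdq wclvi vxsio fzj lvozm glcn
Hunk 2: at line 7 remove [fzj] add [ipt,fgrpm,wwyfi] -> 13 lines: cazpt lry uoiap vgfv sqrfx slfdq wclvi vxsio ipt fgrpm wwyfi lvozm glcn
Hunk 3: at line 9 remove [wwyfi] add [clui,bsc] -> 14 lines: cazpt lry uoiap vgfv sqrfx slfdq wclvi vxsio ipt fgrpm clui bsc lvozm glcn
Hunk 4: at line 4 remove [sqrfx,slfdq,wclvi] add [phx,hmpra] -> 13 lines: cazpt lry uoiap vgfv phx hmpra vxsio ipt fgrpm clui bsc lvozm glcn
Hunk 5: at line 1 remove [lry,uoiap] add [ymdtj] -> 12 lines: cazpt ymdtj vgfv phx hmpra vxsio ipt fgrpm clui bsc lvozm glcn
Hunk 6: at line 4 remove [hmpra,vxsio] add [fvgb,vrln,clqf] -> 13 lines: cazpt ymdtj vgfv phx fvgb vrln clqf ipt fgrpm clui bsc lvozm glcn
Hunk 7: at line 10 remove [bsc,lvozm] add [oyekn,agwl] -> 13 lines: cazpt ymdtj vgfv phx fvgb vrln clqf ipt fgrpm clui oyekn agwl glcn
Final line count: 13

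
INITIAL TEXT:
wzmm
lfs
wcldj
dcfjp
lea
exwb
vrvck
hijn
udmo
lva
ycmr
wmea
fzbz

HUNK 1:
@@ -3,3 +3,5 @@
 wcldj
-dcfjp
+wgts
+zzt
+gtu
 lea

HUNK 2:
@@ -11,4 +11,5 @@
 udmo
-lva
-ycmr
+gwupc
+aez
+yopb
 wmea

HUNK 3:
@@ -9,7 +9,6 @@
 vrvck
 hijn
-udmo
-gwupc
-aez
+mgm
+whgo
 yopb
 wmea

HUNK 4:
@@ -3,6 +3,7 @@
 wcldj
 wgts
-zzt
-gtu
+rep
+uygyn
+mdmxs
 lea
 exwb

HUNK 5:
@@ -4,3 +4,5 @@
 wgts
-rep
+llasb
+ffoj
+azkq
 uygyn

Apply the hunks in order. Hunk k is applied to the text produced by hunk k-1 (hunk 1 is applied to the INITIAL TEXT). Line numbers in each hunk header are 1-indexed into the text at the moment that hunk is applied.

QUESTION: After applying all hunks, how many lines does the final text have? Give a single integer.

Answer: 18

Derivation:
Hunk 1: at line 3 remove [dcfjp] add [wgts,zzt,gtu] -> 15 lines: wzmm lfs wcldj wgts zzt gtu lea exwb vrvck hijn udmo lva ycmr wmea fzbz
Hunk 2: at line 11 remove [lva,ycmr] add [gwupc,aez,yopb] -> 16 lines: wzmm lfs wcldj wgts zzt gtu lea exwb vrvck hijn udmo gwupc aez yopb wmea fzbz
Hunk 3: at line 9 remove [udmo,gwupc,aez] add [mgm,whgo] -> 15 lines: wzmm lfs wcldj wgts zzt gtu lea exwb vrvck hijn mgm whgo yopb wmea fzbz
Hunk 4: at line 3 remove [zzt,gtu] add [rep,uygyn,mdmxs] -> 16 lines: wzmm lfs wcldj wgts rep uygyn mdmxs lea exwb vrvck hijn mgm whgo yopb wmea fzbz
Hunk 5: at line 4 remove [rep] add [llasb,ffoj,azkq] -> 18 lines: wzmm lfs wcldj wgts llasb ffoj azkq uygyn mdmxs lea exwb vrvck hijn mgm whgo yopb wmea fzbz
Final line count: 18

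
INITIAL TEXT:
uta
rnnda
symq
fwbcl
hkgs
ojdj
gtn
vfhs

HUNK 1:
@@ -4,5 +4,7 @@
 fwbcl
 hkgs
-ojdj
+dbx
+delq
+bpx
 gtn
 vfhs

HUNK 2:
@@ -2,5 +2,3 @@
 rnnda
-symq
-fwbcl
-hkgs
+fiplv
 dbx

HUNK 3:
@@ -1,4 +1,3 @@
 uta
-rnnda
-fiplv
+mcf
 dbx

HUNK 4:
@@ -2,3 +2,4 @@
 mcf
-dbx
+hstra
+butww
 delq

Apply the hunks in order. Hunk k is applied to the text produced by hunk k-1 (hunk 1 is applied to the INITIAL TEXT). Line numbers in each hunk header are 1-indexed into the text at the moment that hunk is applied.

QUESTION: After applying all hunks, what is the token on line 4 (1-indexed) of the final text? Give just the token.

Answer: butww

Derivation:
Hunk 1: at line 4 remove [ojdj] add [dbx,delq,bpx] -> 10 lines: uta rnnda symq fwbcl hkgs dbx delq bpx gtn vfhs
Hunk 2: at line 2 remove [symq,fwbcl,hkgs] add [fiplv] -> 8 lines: uta rnnda fiplv dbx delq bpx gtn vfhs
Hunk 3: at line 1 remove [rnnda,fiplv] add [mcf] -> 7 lines: uta mcf dbx delq bpx gtn vfhs
Hunk 4: at line 2 remove [dbx] add [hstra,butww] -> 8 lines: uta mcf hstra butww delq bpx gtn vfhs
Final line 4: butww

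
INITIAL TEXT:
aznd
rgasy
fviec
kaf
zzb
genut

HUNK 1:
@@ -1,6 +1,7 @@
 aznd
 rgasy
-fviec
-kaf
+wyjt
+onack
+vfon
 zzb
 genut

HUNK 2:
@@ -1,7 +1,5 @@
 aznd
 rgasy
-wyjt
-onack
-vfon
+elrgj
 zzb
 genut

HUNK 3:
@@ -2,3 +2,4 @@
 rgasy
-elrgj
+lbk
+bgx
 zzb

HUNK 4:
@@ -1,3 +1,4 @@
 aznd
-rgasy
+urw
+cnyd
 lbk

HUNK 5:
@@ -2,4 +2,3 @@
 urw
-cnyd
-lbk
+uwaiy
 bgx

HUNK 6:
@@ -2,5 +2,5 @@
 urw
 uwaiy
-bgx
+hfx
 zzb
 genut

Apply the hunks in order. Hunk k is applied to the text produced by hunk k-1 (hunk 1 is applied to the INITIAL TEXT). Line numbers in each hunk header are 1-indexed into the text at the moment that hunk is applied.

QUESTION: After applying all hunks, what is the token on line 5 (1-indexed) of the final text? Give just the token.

Answer: zzb

Derivation:
Hunk 1: at line 1 remove [fviec,kaf] add [wyjt,onack,vfon] -> 7 lines: aznd rgasy wyjt onack vfon zzb genut
Hunk 2: at line 1 remove [wyjt,onack,vfon] add [elrgj] -> 5 lines: aznd rgasy elrgj zzb genut
Hunk 3: at line 2 remove [elrgj] add [lbk,bgx] -> 6 lines: aznd rgasy lbk bgx zzb genut
Hunk 4: at line 1 remove [rgasy] add [urw,cnyd] -> 7 lines: aznd urw cnyd lbk bgx zzb genut
Hunk 5: at line 2 remove [cnyd,lbk] add [uwaiy] -> 6 lines: aznd urw uwaiy bgx zzb genut
Hunk 6: at line 2 remove [bgx] add [hfx] -> 6 lines: aznd urw uwaiy hfx zzb genut
Final line 5: zzb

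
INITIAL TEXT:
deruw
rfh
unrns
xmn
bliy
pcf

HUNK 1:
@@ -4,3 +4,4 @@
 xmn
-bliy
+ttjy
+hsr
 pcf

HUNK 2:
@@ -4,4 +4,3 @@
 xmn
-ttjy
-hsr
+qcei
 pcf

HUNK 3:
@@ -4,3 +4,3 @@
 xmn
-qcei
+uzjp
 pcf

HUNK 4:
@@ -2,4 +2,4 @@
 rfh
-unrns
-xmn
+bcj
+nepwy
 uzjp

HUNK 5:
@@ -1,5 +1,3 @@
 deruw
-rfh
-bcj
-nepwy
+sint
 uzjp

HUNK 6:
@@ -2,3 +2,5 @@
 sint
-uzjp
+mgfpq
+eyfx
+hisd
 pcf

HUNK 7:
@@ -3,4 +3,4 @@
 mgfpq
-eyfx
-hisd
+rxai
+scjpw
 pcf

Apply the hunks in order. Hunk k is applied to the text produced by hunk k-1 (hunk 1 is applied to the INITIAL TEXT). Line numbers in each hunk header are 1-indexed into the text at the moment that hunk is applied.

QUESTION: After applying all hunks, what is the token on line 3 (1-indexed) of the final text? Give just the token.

Answer: mgfpq

Derivation:
Hunk 1: at line 4 remove [bliy] add [ttjy,hsr] -> 7 lines: deruw rfh unrns xmn ttjy hsr pcf
Hunk 2: at line 4 remove [ttjy,hsr] add [qcei] -> 6 lines: deruw rfh unrns xmn qcei pcf
Hunk 3: at line 4 remove [qcei] add [uzjp] -> 6 lines: deruw rfh unrns xmn uzjp pcf
Hunk 4: at line 2 remove [unrns,xmn] add [bcj,nepwy] -> 6 lines: deruw rfh bcj nepwy uzjp pcf
Hunk 5: at line 1 remove [rfh,bcj,nepwy] add [sint] -> 4 lines: deruw sint uzjp pcf
Hunk 6: at line 2 remove [uzjp] add [mgfpq,eyfx,hisd] -> 6 lines: deruw sint mgfpq eyfx hisd pcf
Hunk 7: at line 3 remove [eyfx,hisd] add [rxai,scjpw] -> 6 lines: deruw sint mgfpq rxai scjpw pcf
Final line 3: mgfpq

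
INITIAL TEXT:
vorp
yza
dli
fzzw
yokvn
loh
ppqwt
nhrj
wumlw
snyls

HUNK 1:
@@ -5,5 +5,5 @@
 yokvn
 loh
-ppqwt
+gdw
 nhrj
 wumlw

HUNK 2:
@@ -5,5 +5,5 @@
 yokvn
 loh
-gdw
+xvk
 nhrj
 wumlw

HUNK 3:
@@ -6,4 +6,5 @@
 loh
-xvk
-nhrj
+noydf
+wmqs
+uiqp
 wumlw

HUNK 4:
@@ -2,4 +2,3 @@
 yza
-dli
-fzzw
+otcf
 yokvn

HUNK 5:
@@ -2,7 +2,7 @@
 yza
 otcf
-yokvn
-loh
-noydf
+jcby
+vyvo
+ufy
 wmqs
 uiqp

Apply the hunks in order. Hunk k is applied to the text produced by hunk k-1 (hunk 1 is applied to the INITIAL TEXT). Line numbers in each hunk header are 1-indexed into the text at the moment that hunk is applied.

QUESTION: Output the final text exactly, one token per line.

Hunk 1: at line 5 remove [ppqwt] add [gdw] -> 10 lines: vorp yza dli fzzw yokvn loh gdw nhrj wumlw snyls
Hunk 2: at line 5 remove [gdw] add [xvk] -> 10 lines: vorp yza dli fzzw yokvn loh xvk nhrj wumlw snyls
Hunk 3: at line 6 remove [xvk,nhrj] add [noydf,wmqs,uiqp] -> 11 lines: vorp yza dli fzzw yokvn loh noydf wmqs uiqp wumlw snyls
Hunk 4: at line 2 remove [dli,fzzw] add [otcf] -> 10 lines: vorp yza otcf yokvn loh noydf wmqs uiqp wumlw snyls
Hunk 5: at line 2 remove [yokvn,loh,noydf] add [jcby,vyvo,ufy] -> 10 lines: vorp yza otcf jcby vyvo ufy wmqs uiqp wumlw snyls

Answer: vorp
yza
otcf
jcby
vyvo
ufy
wmqs
uiqp
wumlw
snyls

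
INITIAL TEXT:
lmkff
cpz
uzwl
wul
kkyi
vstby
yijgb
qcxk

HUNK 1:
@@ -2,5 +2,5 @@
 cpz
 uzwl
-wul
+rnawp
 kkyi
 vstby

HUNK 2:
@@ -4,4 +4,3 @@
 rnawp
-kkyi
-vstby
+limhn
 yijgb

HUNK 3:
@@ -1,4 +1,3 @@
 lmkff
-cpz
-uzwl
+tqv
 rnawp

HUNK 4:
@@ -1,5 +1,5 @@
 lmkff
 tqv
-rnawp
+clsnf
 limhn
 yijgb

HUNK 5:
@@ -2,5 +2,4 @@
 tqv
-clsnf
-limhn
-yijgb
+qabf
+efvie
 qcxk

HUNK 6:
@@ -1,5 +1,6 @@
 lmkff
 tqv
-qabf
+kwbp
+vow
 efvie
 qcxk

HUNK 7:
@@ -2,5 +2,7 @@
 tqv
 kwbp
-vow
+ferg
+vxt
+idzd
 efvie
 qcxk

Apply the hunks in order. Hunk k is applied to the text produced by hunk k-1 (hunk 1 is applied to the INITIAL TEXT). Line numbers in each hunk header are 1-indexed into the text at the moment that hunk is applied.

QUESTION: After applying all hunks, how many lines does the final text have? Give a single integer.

Answer: 8

Derivation:
Hunk 1: at line 2 remove [wul] add [rnawp] -> 8 lines: lmkff cpz uzwl rnawp kkyi vstby yijgb qcxk
Hunk 2: at line 4 remove [kkyi,vstby] add [limhn] -> 7 lines: lmkff cpz uzwl rnawp limhn yijgb qcxk
Hunk 3: at line 1 remove [cpz,uzwl] add [tqv] -> 6 lines: lmkff tqv rnawp limhn yijgb qcxk
Hunk 4: at line 1 remove [rnawp] add [clsnf] -> 6 lines: lmkff tqv clsnf limhn yijgb qcxk
Hunk 5: at line 2 remove [clsnf,limhn,yijgb] add [qabf,efvie] -> 5 lines: lmkff tqv qabf efvie qcxk
Hunk 6: at line 1 remove [qabf] add [kwbp,vow] -> 6 lines: lmkff tqv kwbp vow efvie qcxk
Hunk 7: at line 2 remove [vow] add [ferg,vxt,idzd] -> 8 lines: lmkff tqv kwbp ferg vxt idzd efvie qcxk
Final line count: 8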